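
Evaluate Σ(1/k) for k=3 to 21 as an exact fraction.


Σₖ₌3^21 1/k = 1/3 + 1/4 + 1/5 + ... + 1/21
= 11098301/5173168
≈ 2.1454

Sum = 11098301/5173168 ≈ 2.1454


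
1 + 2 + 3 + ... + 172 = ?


n(n+1)/2 = 172×173/2 = 29756/2 = 14878

Σk = 14878


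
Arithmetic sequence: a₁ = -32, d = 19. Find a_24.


aₙ = a₁ + (n-1)d
= -32 + (24-1)×19
= -32 + 437
= 405

a_24 = 405


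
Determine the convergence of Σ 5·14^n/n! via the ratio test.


aₙ = 5·14^n/n!
a_{n+1}/aₙ = 14^(n+1)/(n+1)! × n!/14^n  (constant 5 cancels)
= 14/(n+1)
L = lim(n→∞) 14/(n+1) = 0
L < 1 → series CONVERGES

Converges (ratio test: L = 0 < 1)


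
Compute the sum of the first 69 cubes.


n(n+1)/2 = 69×70/2 = 2415
Σk³ = 2415² = 5832225

Σk³ = 5832225


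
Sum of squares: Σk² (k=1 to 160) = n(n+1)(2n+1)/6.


n = 160
n(n+1)(2n+1)/6 = 160×161×321/6
= 8268960/6 = 1378160

Σk² = 1378160


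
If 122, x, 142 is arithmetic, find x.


AM = (122 + 142)/2 = 264/2 = 132

AM = 132


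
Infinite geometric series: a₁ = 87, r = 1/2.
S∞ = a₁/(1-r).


S∞ = a₁/(1-r) = 87/(1 - 1/2)
= 87/(1/2)
= 174

S∞ = 174


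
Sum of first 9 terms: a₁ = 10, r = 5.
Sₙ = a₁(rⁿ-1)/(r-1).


Sₙ = 10×(5^9 - 1)/(5 - 1)
= 10×(1953125 - 1)/4
= 10×1953124/4
= 4882810

S_9 = 4882810


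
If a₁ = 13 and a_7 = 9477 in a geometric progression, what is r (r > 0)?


r^(n-1) = aₙ/a₁
r^6 = 9477/13 = 729
r = 729^(1/6)
= ±3; taking r > 0 gives r = 3

r = 3


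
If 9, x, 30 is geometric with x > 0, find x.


GM = √(9×30) = √270 = 16.4317

GM = 16.4317


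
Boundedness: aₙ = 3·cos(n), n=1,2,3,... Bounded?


For all n, -1 ≤ cos(n) ≤ 1, so -3 ≤ 3·cos(n) ≤ 3
Lower bound: -3, Upper bound: 3
The sequence IS bounded

Bounded (-3 ≤ aₙ ≤ 3)


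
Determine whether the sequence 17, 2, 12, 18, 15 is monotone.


Differences: -15, 10, 6, -3
Difference at position 2 is +10 (> 0) but position 1 is -15 (< 0) — sequence both rises and falls
→ NOT monotonic

Not monotonic


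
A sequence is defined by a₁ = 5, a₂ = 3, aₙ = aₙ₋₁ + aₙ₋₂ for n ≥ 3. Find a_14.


Computing iteratively: 5, 3, 8, 11, 19, 30, 49, 79, 128, 207, 335, 542, ...
a_14 = 1419

a_14 = 1419


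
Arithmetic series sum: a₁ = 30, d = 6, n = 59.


aₙ = 30 + (59-1)×6 = 378
Sₙ = n(a₁+aₙ)/2 = 59×(30+378)/2
= 59×408/2 = 12036

S_59 = 12036


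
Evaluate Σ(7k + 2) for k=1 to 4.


Σ(7k+2) = 7·Σk + 2·n
= 7·10 + 2·4
= 70 + 8 = 78

Σ = 78


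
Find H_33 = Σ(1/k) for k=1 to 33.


H_33 = 1/1 + 1/2 + 1/3 + ... + 1/33
= 53676090078349/13127595717600
≈ 4.0888

H_33 = 53676090078349/13127595717600 ≈ 4.0888


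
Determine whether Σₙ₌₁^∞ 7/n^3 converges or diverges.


p-series test: Σ c/n^p converges if p > 1, diverges if p ≤ 1 (constant c > 0 doesn't affect convergence).
p = 3
3 > 1 → CONVERGES

Converges (p = 3 > 1)


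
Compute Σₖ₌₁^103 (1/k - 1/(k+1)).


Telescoping: adjacent terms cancel.
= 1/1 - 1/104
= 1 - 1/104 = 103/104

Sum = 103/104


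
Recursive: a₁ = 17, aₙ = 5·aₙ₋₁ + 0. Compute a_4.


Computing step by step:
a_1 = 17
a_2 = 85
a_3 = 425
a_4 = 2125


a_4 = 2125


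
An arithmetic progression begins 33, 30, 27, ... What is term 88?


aₙ = a₁ + (n-1)d
= 33 + (88-1)×-3
= 33 - 261
= -228

a_88 = -228


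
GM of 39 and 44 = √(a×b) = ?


GM = √(39×44) = √1716 = 41.4246

GM = 41.4246


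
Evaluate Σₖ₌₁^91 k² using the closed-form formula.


n = 91
n(n+1)(2n+1)/6 = 91×92×183/6
= 1532076/6 = 255346

Σk² = 255346


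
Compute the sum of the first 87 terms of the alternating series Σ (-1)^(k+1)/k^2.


S = 1 - 1/4 + 1/9 - 1/16 + 1/25 - 1/36 + 1/49 - 1/64 ± ...
= 0.8225
(Full series converges to +π²/12 ≈ +0.8225)

S_87 = 0.8225


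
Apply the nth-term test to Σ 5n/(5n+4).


lim(n→∞) 5n/(5n+4) = 5/5 = 1  (divide numerator and denominator by n)
lim aₙ = 1 ≠ 0 → series DIVERGES

Diverges (lim aₙ = 1 ≠ 0)


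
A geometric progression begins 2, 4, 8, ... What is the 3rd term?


aₙ = a₁·r^(n-1)
= 2×2^2
= 2×4
= 8

a_3 = 8


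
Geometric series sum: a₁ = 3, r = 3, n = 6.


Sₙ = 3×(3^6 - 1)/(3 - 1)
= 3×(729 - 1)/2
= 3×728/2
= 1092

S_6 = 1092


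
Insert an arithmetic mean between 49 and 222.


AM = (49 + 222)/2 = 271/2 = 135.5

AM = 135.5


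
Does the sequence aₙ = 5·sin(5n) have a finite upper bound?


For all n, -1 ≤ sin(5n) ≤ 1, so -5 ≤ 5·sin(5n) ≤ 5
Lower bound: -5, Upper bound: 5
The sequence IS bounded

Bounded (-5 ≤ aₙ ≤ 5)


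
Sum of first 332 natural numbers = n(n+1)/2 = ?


n(n+1)/2 = 332×333/2 = 110556/2 = 55278

Σk = 55278


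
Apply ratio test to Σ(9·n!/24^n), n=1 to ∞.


aₙ = 9·n!/24^n
a_{n+1}/aₙ = (n+1)!/24^(n+1) × 24^n/n!  (constant 9 cancels)
= (n+1)/24
L = lim(n→∞) (n+1)/24 = ∞
L > 1 → series DIVERGES

Diverges (ratio test: L = ∞ > 1)


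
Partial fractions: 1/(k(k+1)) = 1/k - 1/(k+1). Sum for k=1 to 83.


1/(k(k+1)) = 1/k - 1/(k+1) (partial fractions)
Telescoping: Σ = 1 - 1/84 = 83/84

Sum = 83/84


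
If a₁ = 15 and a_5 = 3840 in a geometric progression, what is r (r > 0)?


r^(n-1) = aₙ/a₁
r^4 = 3840/15 = 256
r = 256^(1/4)
= ±4; taking r > 0 gives r = 4

r = 4


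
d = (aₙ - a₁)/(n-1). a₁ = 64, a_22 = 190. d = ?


d = (aₙ - a₁)/(n-1)
= (190 - 64)/(22-1)
= 126/21 = 6

d = 6


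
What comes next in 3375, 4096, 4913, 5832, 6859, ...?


Pattern: perfect cubes: n³
Terms: 3375, 4096, 4913, 5832, 6859
Next term = 8000

Next term = 8000


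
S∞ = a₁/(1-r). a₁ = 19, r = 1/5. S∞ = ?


S∞ = a₁/(1-r) = 19/(1 - 1/5)
= 19/(4/5)
= 95/4

S∞ = 95/4


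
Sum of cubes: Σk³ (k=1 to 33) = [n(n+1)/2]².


n(n+1)/2 = 33×34/2 = 561
Σk³ = 561² = 314721

Σk³ = 314721


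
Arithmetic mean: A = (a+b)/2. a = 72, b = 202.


AM = (72 + 202)/2 = 274/2 = 137

AM = 137


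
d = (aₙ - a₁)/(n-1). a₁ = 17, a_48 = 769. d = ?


d = (aₙ - a₁)/(n-1)
= (769 - 17)/(48-1)
= 752/47 = 16

d = 16


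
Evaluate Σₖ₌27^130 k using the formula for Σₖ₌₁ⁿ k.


Σₖ₌27^130 k = Σₖ₌₁^130 k − Σₖ₌₁^26 k
= 130·131/2 − 26·27/2
= 8515 − 351 = 8164

Σk = 8164


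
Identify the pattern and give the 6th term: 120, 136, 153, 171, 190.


Pattern: triangular numbers: n(n+1)/2
Terms: 120, 136, 153, 171, 190
Next term = 210

Next term = 210


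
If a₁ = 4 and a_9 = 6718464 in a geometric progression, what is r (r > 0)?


r^(n-1) = aₙ/a₁
r^8 = 6718464/4 = 1679616
r = 1679616^(1/8)
= ±6; taking r > 0 gives r = 6

r = 6


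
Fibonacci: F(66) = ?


Fibonacci sequence: 1, 1, 2, 3, 5, 8, 13, 21, 34, 55, 89, ...
F(66) = 27777890035288

F(66) = 27777890035288


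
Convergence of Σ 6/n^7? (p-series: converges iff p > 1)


p-series test: Σ c/n^p converges if p > 1, diverges if p ≤ 1 (constant c > 0 doesn't affect convergence).
p = 7
7 > 1 → CONVERGES

Converges (p = 7 > 1)


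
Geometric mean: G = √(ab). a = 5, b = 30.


GM = √(5×30) = √150 = 12.2474

GM = 12.2474


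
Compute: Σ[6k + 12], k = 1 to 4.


Σ(6k+12) = 6·Σk + 12·n
= 6·10 + 12·4
= 60 + 48 = 108

Σ = 108


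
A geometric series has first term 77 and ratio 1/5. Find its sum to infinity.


S∞ = a₁/(1-r) = 77/(1 - 1/5)
= 77/(4/5)
= 385/4

S∞ = 385/4


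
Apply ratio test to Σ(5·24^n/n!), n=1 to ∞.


aₙ = 5·24^n/n!
a_{n+1}/aₙ = 24^(n+1)/(n+1)! × n!/24^n  (constant 5 cancels)
= 24/(n+1)
L = lim(n→∞) 24/(n+1) = 0
L < 1 → series CONVERGES

Converges (ratio test: L = 0 < 1)


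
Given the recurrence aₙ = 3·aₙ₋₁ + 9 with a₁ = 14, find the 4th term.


Computing step by step:
a_1 = 14
a_2 = 51
a_3 = 162
a_4 = 495


a_4 = 495


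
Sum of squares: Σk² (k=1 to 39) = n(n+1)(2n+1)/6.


n = 39
n(n+1)(2n+1)/6 = 39×40×79/6
= 123240/6 = 20540

Σk² = 20540


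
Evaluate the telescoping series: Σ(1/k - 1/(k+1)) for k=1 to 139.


Telescoping: adjacent terms cancel.
= 1/1 - 1/140
= 1 - 1/140 = 139/140

Sum = 139/140


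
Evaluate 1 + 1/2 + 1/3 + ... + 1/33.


H_33 = 1/1 + 1/2 + 1/3 + ... + 1/33
= 53676090078349/13127595717600
≈ 4.0888

H_33 = 53676090078349/13127595717600 ≈ 4.0888


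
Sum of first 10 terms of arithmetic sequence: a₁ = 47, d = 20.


aₙ = 47 + (10-1)×20 = 227
Sₙ = n(a₁+aₙ)/2 = 10×(47+227)/2
= 10×274/2 = 1370

S_10 = 1370


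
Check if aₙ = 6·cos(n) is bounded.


For all n, -1 ≤ cos(n) ≤ 1, so -6 ≤ 6·cos(n) ≤ 6
Lower bound: -6, Upper bound: 6
The sequence IS bounded

Bounded (-6 ≤ aₙ ≤ 6)


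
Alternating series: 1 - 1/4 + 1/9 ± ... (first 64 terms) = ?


S = 1 - 1/4 + 1/9 - 1/16 + 1/25 - 1/36 + 1/49 - 1/64 ± ...
= 0.8223
(Full series converges to +π²/12 ≈ +0.8225)

S_64 = 0.8223


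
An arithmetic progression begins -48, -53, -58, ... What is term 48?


aₙ = a₁ + (n-1)d
= -48 + (48-1)×-5
= -48 - 235
= -283

a_48 = -283


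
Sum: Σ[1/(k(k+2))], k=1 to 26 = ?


1/(k(k+2)) = (1/2)·(1/k - 1/(k+2)) (partial fractions)
Telescoping: Σ = (1/2)·(1 + 1/2 - 1/27 - 1/28) = 1079/1512

Sum = 1079/1512


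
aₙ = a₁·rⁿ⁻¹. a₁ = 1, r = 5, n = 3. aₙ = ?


aₙ = a₁·r^(n-1)
= 1×5^2
= 1×25
= 25

a_3 = 25


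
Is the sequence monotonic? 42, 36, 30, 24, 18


Differences: -6, -6, -6, -6
All differences < 0 → strictly DECREASING

Monotonically decreasing


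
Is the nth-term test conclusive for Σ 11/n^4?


lim(n→∞) 11/n^4 = 0
lim aₙ = 0 → nth-term test is INCONCLUSIVE
(Need other tests; this is actually a convergent p-series with p=4 > 1)

Inconclusive (lim aₙ = 0; need another test)


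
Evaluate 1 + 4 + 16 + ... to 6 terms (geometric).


Sₙ = 1×(4^6 - 1)/(4 - 1)
= 1×(4096 - 1)/3
= 1×4095/3
= 1365

S_6 = 1365


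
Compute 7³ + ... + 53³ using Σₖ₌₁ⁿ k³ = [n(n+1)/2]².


Σₖ₌7^53 k³ = [53·54/2]² − [6·7/2]²
= 2047761 − 441 = 2047320

Σk³ = 2047320


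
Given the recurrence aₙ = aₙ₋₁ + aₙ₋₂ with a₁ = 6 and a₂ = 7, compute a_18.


Computing iteratively: 6, 7, 13, 20, 33, 53, 86, 139, 225, 364, 589, 953, ...
a_18 = 17101

a_18 = 17101


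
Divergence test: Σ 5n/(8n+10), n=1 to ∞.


lim(n→∞) 5n/(8n+10) = 5/8 = 5/8  (divide numerator and denominator by n)
lim aₙ = 5/8 ≠ 0 → series DIVERGES

Diverges (lim aₙ = 5/8 ≠ 0)


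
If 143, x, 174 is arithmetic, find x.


AM = (143 + 174)/2 = 317/2 = 158.5

AM = 158.5


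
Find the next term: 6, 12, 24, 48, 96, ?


Pattern: geometric (r=2)
Terms: 6, 12, 24, 48, 96
Next term = 192

Next term = 192


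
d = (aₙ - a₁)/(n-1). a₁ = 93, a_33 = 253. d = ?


d = (aₙ - a₁)/(n-1)
= (253 - 93)/(33-1)
= 160/32 = 5

d = 5


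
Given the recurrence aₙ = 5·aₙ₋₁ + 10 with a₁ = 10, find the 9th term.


Computing step by step:
a_1 = 10
a_2 = 60
a_3 = 310
a_4 = 1560
a_5 = 7810
a_6 = 39060
a_7 = 195310
a_8 = 976560
a_9 = 4882810


a_9 = 4882810


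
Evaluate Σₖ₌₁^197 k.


n(n+1)/2 = 197×198/2 = 39006/2 = 19503

Σk = 19503


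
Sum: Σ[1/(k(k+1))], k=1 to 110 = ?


1/(k(k+1)) = 1/k - 1/(k+1) (partial fractions)
Telescoping: Σ = 1 - 1/111 = 110/111

Sum = 110/111


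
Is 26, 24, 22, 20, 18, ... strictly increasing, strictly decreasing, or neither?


Differences: -2, -2, -2, -2
All differences < 0 → strictly DECREASING

Monotonically decreasing


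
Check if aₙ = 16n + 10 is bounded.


aₙ = 16n + 10 → as n→∞, aₙ→∞
No finite upper bound exists
The sequence is UNBOUNDED

Unbounded (aₙ → ∞ as n → ∞)


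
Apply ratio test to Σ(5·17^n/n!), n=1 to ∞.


aₙ = 5·17^n/n!
a_{n+1}/aₙ = 17^(n+1)/(n+1)! × n!/17^n  (constant 5 cancels)
= 17/(n+1)
L = lim(n→∞) 17/(n+1) = 0
L < 1 → series CONVERGES

Converges (ratio test: L = 0 < 1)


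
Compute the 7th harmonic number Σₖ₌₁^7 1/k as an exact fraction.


H_7 = 1/1 + 1/2 + 1/3 + 1/4 + 1/5 + 1/6 + 1/7
= 363/140
≈ 2.5929

H_7 = 363/140 ≈ 2.5929


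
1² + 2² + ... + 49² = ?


n = 49
n(n+1)(2n+1)/6 = 49×50×99/6
= 242550/6 = 40425

Σk² = 40425


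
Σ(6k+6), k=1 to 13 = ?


Σ(6k+6) = 6·Σk + 6·n
= 6·91 + 6·13
= 546 + 78 = 624

Σ = 624


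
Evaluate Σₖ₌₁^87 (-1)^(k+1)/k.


S = 1 - 1/2 + 1/3 - 1/4 + 1/5 - 1/6 + 1/7 - 1/8 ± ...
= 0.6989
(Full series converges to +ln(2) ≈ +0.6931)

S_87 = 0.6989


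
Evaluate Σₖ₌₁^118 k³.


n(n+1)/2 = 118×119/2 = 7021
Σk³ = 7021² = 49294441

Σk³ = 49294441


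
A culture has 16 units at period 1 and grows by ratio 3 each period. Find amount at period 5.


aₙ = a₁·r^(n-1)
= 16×3^4
= 16×81
= 1296

a_5 = 1296


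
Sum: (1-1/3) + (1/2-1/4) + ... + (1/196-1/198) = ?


Telescoping with gap 2: two head and two tail terms survive.
= (1 + 1/2) - (1/197 + 1/198)
= 3/2 - 1/197 - 1/198 = 29057/19503

Sum = 29057/19503


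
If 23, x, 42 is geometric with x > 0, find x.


GM = √(23×42) = √966 = 31.0805

GM = 31.0805


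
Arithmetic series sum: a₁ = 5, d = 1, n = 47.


aₙ = 5 + (47-1)×1 = 51
Sₙ = n(a₁+aₙ)/2 = 47×(5+51)/2
= 47×56/2 = 1316

S_47 = 1316


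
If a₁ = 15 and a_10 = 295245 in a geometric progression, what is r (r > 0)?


r^(n-1) = aₙ/a₁
r^9 = 295245/15 = 19683
r = 19683^(1/9)
= 3

r = 3


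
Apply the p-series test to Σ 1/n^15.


p-series test: Σ c/n^p converges if p > 1, diverges if p ≤ 1 (constant c > 0 doesn't affect convergence).
p = 15
15 > 1 → CONVERGES

Converges (p = 15 > 1)


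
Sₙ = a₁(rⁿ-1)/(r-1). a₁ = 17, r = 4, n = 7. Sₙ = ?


Sₙ = 17×(4^7 - 1)/(4 - 1)
= 17×(16384 - 1)/3
= 17×16383/3
= 92837

S_7 = 92837


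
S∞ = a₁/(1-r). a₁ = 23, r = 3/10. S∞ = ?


S∞ = a₁/(1-r) = 23/(1 - 3/10)
= 23/(7/10)
= 230/7

S∞ = 230/7


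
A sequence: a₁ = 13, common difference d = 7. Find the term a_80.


aₙ = a₁ + (n-1)d
= 13 + (80-1)×7
= 13 + 553
= 566

a_80 = 566


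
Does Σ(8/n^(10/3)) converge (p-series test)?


p-series test: Σ c/n^p converges if p > 1, diverges if p ≤ 1 (constant c > 0 doesn't affect convergence).
p = 10/3
10/3 > 1 → CONVERGES

Converges (p = 10/3 > 1)


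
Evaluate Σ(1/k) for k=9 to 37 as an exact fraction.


Σₖ₌9^37 1/k = 1/9 + 1/10 + 1/11 + ... + 1/37
= 102954062083699/69388720221600
≈ 1.4837

Sum = 102954062083699/69388720221600 ≈ 1.4837


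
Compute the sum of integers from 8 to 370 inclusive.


Σₖ₌8^370 k = Σₖ₌₁^370 k − Σₖ₌₁^7 k
= 370·371/2 − 7·8/2
= 68635 − 28 = 68607

Σk = 68607


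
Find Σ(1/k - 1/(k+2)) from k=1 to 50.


Telescoping with gap 2: two head and two tail terms survive.
= (1 + 1/2) - (1/51 + 1/52)
= 3/2 - 1/51 - 1/52 = 3875/2652

Sum = 3875/2652


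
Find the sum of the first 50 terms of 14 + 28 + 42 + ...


aₙ = 14 + (50-1)×14 = 700
Sₙ = n(a₁+aₙ)/2 = 50×(14+700)/2
= 50×714/2 = 17850

S_50 = 17850


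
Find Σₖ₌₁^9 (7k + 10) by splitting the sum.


Σ(7k+10) = 7·Σk + 10·n
= 7·45 + 10·9
= 315 + 90 = 405

Σ = 405


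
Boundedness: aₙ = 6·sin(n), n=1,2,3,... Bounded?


For all n, -1 ≤ sin(n) ≤ 1, so -6 ≤ 6·sin(n) ≤ 6
Lower bound: -6, Upper bound: 6
The sequence IS bounded

Bounded (-6 ≤ aₙ ≤ 6)


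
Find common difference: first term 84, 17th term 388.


d = (aₙ - a₁)/(n-1)
= (388 - 84)/(17-1)
= 304/16 = 19

d = 19


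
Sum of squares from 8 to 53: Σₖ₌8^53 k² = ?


Σₖ₌8^53 k² = Σₖ₌₁^53 k² − Σₖ₌₁^7 k²
= 53·54·107/6 − 7·8·15/6
= 51039 − 140 = 50899

Σk² = 50899


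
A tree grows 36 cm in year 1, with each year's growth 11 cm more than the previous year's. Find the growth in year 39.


aₙ = a₁ + (n-1)d
= 36 + (39-1)×11
= 36 + 418
= 454

a_39 = 454


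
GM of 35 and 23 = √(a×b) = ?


GM = √(35×23) = √805 = 28.3725

GM = 28.3725


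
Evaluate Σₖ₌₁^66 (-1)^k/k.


S = -1 + 1/2 - 1/3 + 1/4 - 1/5 + 1/6 - 1/7 + 1/8 ± ...
= -0.6856
(Full series converges to -ln(2) ≈ -0.6931)

S_66 = -0.6856


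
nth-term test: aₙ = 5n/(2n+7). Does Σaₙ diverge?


lim(n→∞) 5n/(2n+7) = 5/2 = 5/2  (divide numerator and denominator by n)
lim aₙ = 5/2 ≠ 0 → series DIVERGES

Diverges (lim aₙ = 5/2 ≠ 0)


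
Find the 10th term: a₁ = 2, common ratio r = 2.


aₙ = a₁·r^(n-1)
= 2×2^9
= 2×512
= 1024

a_10 = 1024


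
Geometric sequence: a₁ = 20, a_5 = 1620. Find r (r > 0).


r^(n-1) = aₙ/a₁
r^4 = 1620/20 = 81
r = 81^(1/4)
= ±3; taking r > 0 gives r = 3

r = 3


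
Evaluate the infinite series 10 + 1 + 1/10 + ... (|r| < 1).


S∞ = a₁/(1-r) = 10/(1 - 1/10)
= 10/(9/10)
= 100/9

S∞ = 100/9


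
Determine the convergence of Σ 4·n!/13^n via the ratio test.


aₙ = 4·n!/13^n
a_{n+1}/aₙ = (n+1)!/13^(n+1) × 13^n/n!  (constant 4 cancels)
= (n+1)/13
L = lim(n→∞) (n+1)/13 = ∞
L > 1 → series DIVERGES

Diverges (ratio test: L = ∞ > 1)


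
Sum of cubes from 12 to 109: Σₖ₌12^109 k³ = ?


Σₖ₌12^109 k³ = [109·110/2]² − [11·12/2]²
= 35940025 − 4356 = 35935669

Σk³ = 35935669


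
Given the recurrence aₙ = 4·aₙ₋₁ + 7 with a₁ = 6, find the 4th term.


Computing step by step:
a_1 = 6
a_2 = 31
a_3 = 131
a_4 = 531


a_4 = 531


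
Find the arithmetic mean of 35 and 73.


AM = (35 + 73)/2 = 108/2 = 54

AM = 54


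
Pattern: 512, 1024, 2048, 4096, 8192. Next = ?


Pattern: powers of 2: 2ⁿ
Terms: 512, 1024, 2048, 4096, 8192
Next term = 16384

Next term = 16384


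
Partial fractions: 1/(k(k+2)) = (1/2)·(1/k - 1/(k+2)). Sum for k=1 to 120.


1/(k(k+2)) = (1/2)·(1/k - 1/(k+2)) (partial fractions)
Telescoping: Σ = (1/2)·(1 + 1/2 - 1/121 - 1/122) = 5475/7381

Sum = 5475/7381


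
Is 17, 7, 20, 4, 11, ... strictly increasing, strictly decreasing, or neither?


Differences: -10, 13, -16, 7
Difference at position 2 is +13 (> 0) but position 1 is -10 (< 0) — sequence both rises and falls
→ NOT monotonic

Not monotonic


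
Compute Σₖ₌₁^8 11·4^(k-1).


Sₙ = 11×(4^8 - 1)/(4 - 1)
= 11×(65536 - 1)/3
= 11×65535/3
= 240295

S_8 = 240295


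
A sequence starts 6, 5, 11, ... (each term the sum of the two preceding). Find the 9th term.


Computing iteratively: 6, 5, 11, 16, 27, 43, 70, 113, 183
a_9 = 183

a_9 = 183


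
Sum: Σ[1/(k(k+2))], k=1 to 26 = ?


1/(k(k+2)) = (1/2)·(1/k - 1/(k+2)) (partial fractions)
Telescoping: Σ = (1/2)·(1 + 1/2 - 1/27 - 1/28) = 1079/1512

Sum = 1079/1512


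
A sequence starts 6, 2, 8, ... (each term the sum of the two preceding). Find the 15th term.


Computing iteratively: 6, 2, 8, 10, 18, 28, 46, 74, 120, 194, 314, 508, ...
a_15 = 2152

a_15 = 2152


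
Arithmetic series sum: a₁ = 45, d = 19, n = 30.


aₙ = 45 + (30-1)×19 = 596
Sₙ = n(a₁+aₙ)/2 = 30×(45+596)/2
= 30×641/2 = 9615

S_30 = 9615


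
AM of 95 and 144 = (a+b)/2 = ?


AM = (95 + 144)/2 = 239/2 = 119.5

AM = 119.5


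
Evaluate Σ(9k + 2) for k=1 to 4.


Σ(9k+2) = 9·Σk + 2·n
= 9·10 + 2·4
= 90 + 8 = 98

Σ = 98


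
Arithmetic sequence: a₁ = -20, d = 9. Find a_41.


aₙ = a₁ + (n-1)d
= -20 + (41-1)×9
= -20 + 360
= 340

a_41 = 340


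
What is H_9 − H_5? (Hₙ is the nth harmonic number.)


Σₖ₌6^9 1/k = 1/6 + 1/7 + 1/8 + 1/9
= 275/504
≈ 0.5456

Sum = 275/504 ≈ 0.5456


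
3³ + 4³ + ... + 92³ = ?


Σₖ₌3^92 k³ = [92·93/2]² − [2·3/2]²
= 18301284 − 9 = 18301275

Σk³ = 18301275


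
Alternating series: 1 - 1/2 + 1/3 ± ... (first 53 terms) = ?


S = 1 - 1/2 + 1/3 - 1/4 + 1/5 - 1/6 + 1/7 - 1/8 ± ...
= 0.7025
(Full series converges to +ln(2) ≈ +0.6931)

S_53 = 0.7025


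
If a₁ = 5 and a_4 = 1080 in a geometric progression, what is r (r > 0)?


r^(n-1) = aₙ/a₁
r^3 = 1080/5 = 216
r = 216^(1/3)
= 6

r = 6


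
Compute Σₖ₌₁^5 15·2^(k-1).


Sₙ = 15×(2^5 - 1)/(2 - 1)
= 15×(32 - 1)/1
= 15×31/1
= 465

S_5 = 465


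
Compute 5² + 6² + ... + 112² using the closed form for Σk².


Σₖ₌5^112 k² = Σₖ₌₁^112 k² − Σₖ₌₁^4 k²
= 112·113·225/6 − 4·5·9/6
= 474600 − 30 = 474570

Σk² = 474570


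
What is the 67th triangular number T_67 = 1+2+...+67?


n(n+1)/2 = 67×68/2 = 4556/2 = 2278

Σk = 2278


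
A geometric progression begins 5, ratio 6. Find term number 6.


aₙ = a₁·r^(n-1)
= 5×6^5
= 5×7776
= 38880

a_6 = 38880


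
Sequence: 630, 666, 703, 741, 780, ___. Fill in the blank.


Pattern: triangular numbers: n(n+1)/2
Terms: 630, 666, 703, 741, 780
Next term = 820

Next term = 820


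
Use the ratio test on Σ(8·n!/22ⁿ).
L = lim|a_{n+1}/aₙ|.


aₙ = 8·n!/22^n
a_{n+1}/aₙ = (n+1)!/22^(n+1) × 22^n/n!  (constant 8 cancels)
= (n+1)/22
L = lim(n→∞) (n+1)/22 = ∞
L > 1 → series DIVERGES

Diverges (ratio test: L = ∞ > 1)


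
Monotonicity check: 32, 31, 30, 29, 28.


Differences: -1, -1, -1, -1
All differences < 0 → strictly DECREASING

Monotonically decreasing


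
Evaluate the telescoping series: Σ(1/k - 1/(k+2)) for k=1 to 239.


Telescoping with gap 2: two head and two tail terms survive.
= (1 + 1/2) - (1/240 + 1/241)
= 3/2 - 1/240 - 1/241 = 86279/57840

Sum = 86279/57840


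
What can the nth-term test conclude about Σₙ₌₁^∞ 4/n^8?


lim(n→∞) 4/n^8 = 0
lim aₙ = 0 → nth-term test is INCONCLUSIVE
(Need other tests; this is actually a convergent p-series with p=8 > 1)

Inconclusive (lim aₙ = 0; need another test)


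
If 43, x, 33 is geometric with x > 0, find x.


GM = √(43×33) = √1419 = 37.6696

GM = 37.6696


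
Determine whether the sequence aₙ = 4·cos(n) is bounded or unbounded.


For all n, -1 ≤ cos(n) ≤ 1, so -4 ≤ 4·cos(n) ≤ 4
Lower bound: -4, Upper bound: 4
The sequence IS bounded

Bounded (-4 ≤ aₙ ≤ 4)


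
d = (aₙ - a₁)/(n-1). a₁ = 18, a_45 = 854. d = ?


d = (aₙ - a₁)/(n-1)
= (854 - 18)/(45-1)
= 836/44 = 19

d = 19


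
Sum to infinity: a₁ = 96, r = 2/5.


S∞ = a₁/(1-r) = 96/(1 - 2/5)
= 96/(3/5)
= 160

S∞ = 160


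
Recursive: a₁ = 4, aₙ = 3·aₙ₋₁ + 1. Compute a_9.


Computing step by step:
a_1 = 4
a_2 = 13
a_3 = 40
a_4 = 121
a_5 = 364
a_6 = 1093
a_7 = 3280
a_8 = 9841
a_9 = 29524


a_9 = 29524


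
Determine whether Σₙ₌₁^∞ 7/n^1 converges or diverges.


p-series test: Σ c/n^p converges if p > 1, diverges if p ≤ 1 (constant c > 0 doesn't affect convergence).
p = 1
1 ≤ 1 → DIVERGES

Diverges (p = 1 ≤ 1)


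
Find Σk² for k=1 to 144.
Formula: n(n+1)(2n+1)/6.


n = 144
n(n+1)(2n+1)/6 = 144×145×289/6
= 6034320/6 = 1005720

Σk² = 1005720


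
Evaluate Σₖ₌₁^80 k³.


n(n+1)/2 = 80×81/2 = 3240
Σk³ = 3240² = 10497600

Σk³ = 10497600


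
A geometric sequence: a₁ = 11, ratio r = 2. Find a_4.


aₙ = a₁·r^(n-1)
= 11×2^3
= 11×8
= 88

a_4 = 88


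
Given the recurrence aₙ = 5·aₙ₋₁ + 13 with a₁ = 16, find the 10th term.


Computing step by step:
a_1 = 16
a_2 = 93
a_3 = 478
a_4 = 2403
a_5 = 12028
a_6 = 60153
a_7 = 300778
a_8 = 1503903
a_9 = 7519528
a_10 = 37597653


a_10 = 37597653


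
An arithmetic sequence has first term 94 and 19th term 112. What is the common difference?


d = (aₙ - a₁)/(n-1)
= (112 - 94)/(19-1)
= 18/18 = 1

d = 1


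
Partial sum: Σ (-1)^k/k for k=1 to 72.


S = -1 + 1/2 - 1/3 + 1/4 - 1/5 + 1/6 - 1/7 + 1/8 ± ...
= -0.6863
(Full series converges to -ln(2) ≈ -0.6931)

S_72 = -0.6863


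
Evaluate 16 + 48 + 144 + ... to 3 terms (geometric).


Sₙ = 16×(3^3 - 1)/(3 - 1)
= 16×(27 - 1)/2
= 16×26/2
= 208

S_3 = 208


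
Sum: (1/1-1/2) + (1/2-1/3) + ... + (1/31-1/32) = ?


Telescoping: adjacent terms cancel.
= 1/1 - 1/32
= 1 - 1/32 = 31/32

Sum = 31/32


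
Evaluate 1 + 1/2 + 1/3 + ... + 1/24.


H_24 = 1/1 + 1/2 + 1/3 + ... + 1/24
= 1347822955/356948592
≈ 3.776

H_24 = 1347822955/356948592 ≈ 3.776


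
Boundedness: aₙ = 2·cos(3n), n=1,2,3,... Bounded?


For all n, -1 ≤ cos(3n) ≤ 1, so -2 ≤ 2·cos(3n) ≤ 2
Lower bound: -2, Upper bound: 2
The sequence IS bounded

Bounded (-2 ≤ aₙ ≤ 2)


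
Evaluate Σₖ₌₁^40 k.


n(n+1)/2 = 40×41/2 = 1640/2 = 820

Σk = 820


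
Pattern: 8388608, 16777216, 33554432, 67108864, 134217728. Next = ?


Pattern: powers of 2: 2ⁿ
Terms: 8388608, 16777216, 33554432, 67108864, 134217728
Next term = 268435456

Next term = 268435456


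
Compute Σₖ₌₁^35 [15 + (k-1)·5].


aₙ = 15 + (35-1)×5 = 185
Sₙ = n(a₁+aₙ)/2 = 35×(15+185)/2
= 35×200/2 = 3500

S_35 = 3500


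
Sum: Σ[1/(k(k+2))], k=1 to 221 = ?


1/(k(k+2)) = (1/2)·(1/k - 1/(k+2)) (partial fractions)
Telescoping: Σ = (1/2)·(1 + 1/2 - 1/222 - 1/223) = 36907/49506

Sum = 36907/49506


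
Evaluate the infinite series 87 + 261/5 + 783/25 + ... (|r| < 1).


S∞ = a₁/(1-r) = 87/(1 - 3/5)
= 87/(2/5)
= 435/2

S∞ = 435/2


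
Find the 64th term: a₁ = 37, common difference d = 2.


aₙ = a₁ + (n-1)d
= 37 + (64-1)×2
= 37 + 126
= 163

a_64 = 163


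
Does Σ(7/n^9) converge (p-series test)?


p-series test: Σ c/n^p converges if p > 1, diverges if p ≤ 1 (constant c > 0 doesn't affect convergence).
p = 9
9 > 1 → CONVERGES

Converges (p = 9 > 1)


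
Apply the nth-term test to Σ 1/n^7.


lim(n→∞) 1/n^7 = 0
lim aₙ = 0 → nth-term test is INCONCLUSIVE
(Need other tests; this is actually a convergent p-series with p=7 > 1)

Inconclusive (lim aₙ = 0; need another test)


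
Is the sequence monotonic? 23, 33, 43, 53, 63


Differences: 10, 10, 10, 10
All differences > 0 → strictly INCREASING

Monotonically increasing


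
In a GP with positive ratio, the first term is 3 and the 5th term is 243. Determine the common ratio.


r^(n-1) = aₙ/a₁
r^4 = 243/3 = 81
r = 81^(1/4)
= ±3; taking r > 0 gives r = 3

r = 3


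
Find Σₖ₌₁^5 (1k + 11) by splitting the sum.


Σ(1k+11) = 1·Σk + 11·n
= 1·15 + 11·5
= 15 + 55 = 70

Σ = 70


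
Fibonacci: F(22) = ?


Fibonacci sequence: 1, 1, 2, 3, 5, 8, 13, 21, 34, 55, 89, ...
F(22) = 17711

F(22) = 17711


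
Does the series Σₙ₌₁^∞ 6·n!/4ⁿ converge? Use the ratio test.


aₙ = 6·n!/4^n
a_{n+1}/aₙ = (n+1)!/4^(n+1) × 4^n/n!  (constant 6 cancels)
= (n+1)/4
L = lim(n→∞) (n+1)/4 = ∞
L > 1 → series DIVERGES

Diverges (ratio test: L = ∞ > 1)


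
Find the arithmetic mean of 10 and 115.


AM = (10 + 115)/2 = 125/2 = 62.5

AM = 62.5


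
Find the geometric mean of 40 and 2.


GM = √(40×2) = √80 = 8.9443

GM = 8.9443


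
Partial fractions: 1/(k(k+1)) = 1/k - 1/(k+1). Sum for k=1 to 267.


1/(k(k+1)) = 1/k - 1/(k+1) (partial fractions)
Telescoping: Σ = 1 - 1/268 = 267/268

Sum = 267/268


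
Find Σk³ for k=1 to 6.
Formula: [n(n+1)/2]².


n(n+1)/2 = 6×7/2 = 21
Σk³ = 21² = 441

Σk³ = 441


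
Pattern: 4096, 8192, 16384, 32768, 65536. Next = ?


Pattern: powers of 2: 2ⁿ
Terms: 4096, 8192, 16384, 32768, 65536
Next term = 131072

Next term = 131072


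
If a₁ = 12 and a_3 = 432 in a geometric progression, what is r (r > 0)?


r^(n-1) = aₙ/a₁
r^2 = 432/12 = 36
r = 36^(1/2)
= ±6; taking r > 0 gives r = 6

r = 6


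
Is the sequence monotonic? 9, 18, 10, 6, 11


Differences: 9, -8, -4, 5
Difference at position 1 is +9 (> 0) but position 2 is -8 (< 0) — sequence both rises and falls
→ NOT monotonic

Not monotonic


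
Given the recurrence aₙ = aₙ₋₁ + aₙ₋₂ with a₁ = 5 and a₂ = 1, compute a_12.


Computing iteratively: 5, 1, 6, 7, 13, 20, 33, 53, 86, 139, 225, 364
a_12 = 364

a_12 = 364


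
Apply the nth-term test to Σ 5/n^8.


lim(n→∞) 5/n^8 = 0
lim aₙ = 0 → nth-term test is INCONCLUSIVE
(Need other tests; this is actually a convergent p-series with p=8 > 1)

Inconclusive (lim aₙ = 0; need another test)


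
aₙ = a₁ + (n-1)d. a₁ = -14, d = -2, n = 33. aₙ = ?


aₙ = a₁ + (n-1)d
= -14 + (33-1)×-2
= -14 - 64
= -78

a_33 = -78


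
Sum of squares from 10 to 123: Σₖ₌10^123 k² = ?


Σₖ₌10^123 k² = Σₖ₌₁^123 k² − Σₖ₌₁^9 k²
= 123·124·247/6 − 9·10·19/6
= 627874 − 285 = 627589

Σk² = 627589


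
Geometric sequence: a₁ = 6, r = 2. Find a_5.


aₙ = a₁·r^(n-1)
= 6×2^4
= 6×16
= 96

a_5 = 96


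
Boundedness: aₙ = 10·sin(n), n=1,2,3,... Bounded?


For all n, -1 ≤ sin(n) ≤ 1, so -10 ≤ 10·sin(n) ≤ 10
Lower bound: -10, Upper bound: 10
The sequence IS bounded

Bounded (-10 ≤ aₙ ≤ 10)


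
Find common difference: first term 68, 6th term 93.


d = (aₙ - a₁)/(n-1)
= (93 - 68)/(6-1)
= 25/5 = 5

d = 5


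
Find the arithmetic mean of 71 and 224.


AM = (71 + 224)/2 = 295/2 = 147.5

AM = 147.5


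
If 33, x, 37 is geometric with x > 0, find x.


GM = √(33×37) = √1221 = 34.9428

GM = 34.9428


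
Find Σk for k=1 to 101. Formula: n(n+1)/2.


n(n+1)/2 = 101×102/2 = 10302/2 = 5151

Σk = 5151


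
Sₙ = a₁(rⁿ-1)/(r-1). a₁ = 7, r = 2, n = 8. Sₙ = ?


Sₙ = 7×(2^8 - 1)/(2 - 1)
= 7×(256 - 1)/1
= 7×255/1
= 1785

S_8 = 1785


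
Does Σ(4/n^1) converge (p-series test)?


p-series test: Σ c/n^p converges if p > 1, diverges if p ≤ 1 (constant c > 0 doesn't affect convergence).
p = 1
1 ≤ 1 → DIVERGES

Diverges (p = 1 ≤ 1)


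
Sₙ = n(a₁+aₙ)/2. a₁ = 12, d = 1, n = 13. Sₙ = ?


aₙ = 12 + (13-1)×1 = 24
Sₙ = n(a₁+aₙ)/2 = 13×(12+24)/2
= 13×36/2 = 234

S_13 = 234


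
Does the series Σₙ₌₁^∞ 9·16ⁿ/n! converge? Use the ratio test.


aₙ = 9·16^n/n!
a_{n+1}/aₙ = 16^(n+1)/(n+1)! × n!/16^n  (constant 9 cancels)
= 16/(n+1)
L = lim(n→∞) 16/(n+1) = 0
L < 1 → series CONVERGES

Converges (ratio test: L = 0 < 1)


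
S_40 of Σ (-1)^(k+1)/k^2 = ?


S = 1 - 1/4 + 1/9 - 1/16 + 1/25 - 1/36 + 1/49 - 1/64 ± ...
= 0.8222
(Full series converges to +π²/12 ≈ +0.8225)

S_40 = 0.8222


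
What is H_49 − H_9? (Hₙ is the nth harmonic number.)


Σₖ₌10^49 1/k = 1/10 + 1/11 + 1/12 + ... + 1/49
= 5114158166992424502851/3099044504245996706400
≈ 1.6502

Sum = 5114158166992424502851/3099044504245996706400 ≈ 1.6502


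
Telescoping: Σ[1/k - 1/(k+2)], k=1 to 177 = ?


Telescoping with gap 2: two head and two tail terms survive.
= (1 + 1/2) - (1/178 + 1/179)
= 3/2 - 1/178 - 1/179 = 23718/15931

Sum = 23718/15931


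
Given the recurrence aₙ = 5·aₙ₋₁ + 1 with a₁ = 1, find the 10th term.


Computing step by step:
a_1 = 1
a_2 = 6
a_3 = 31
a_4 = 156
a_5 = 781
a_6 = 3906
a_7 = 19531
a_8 = 97656
a_9 = 488281
a_10 = 2441406


a_10 = 2441406


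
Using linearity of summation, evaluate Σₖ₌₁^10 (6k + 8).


Σ(6k+8) = 6·Σk + 8·n
= 6·55 + 8·10
= 330 + 80 = 410

Σ = 410


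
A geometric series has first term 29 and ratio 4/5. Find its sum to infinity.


S∞ = a₁/(1-r) = 29/(1 - 4/5)
= 29/(1/5)
= 145

S∞ = 145


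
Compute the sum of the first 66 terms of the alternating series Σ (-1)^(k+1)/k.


S = 1 - 1/2 + 1/3 - 1/4 + 1/5 - 1/6 + 1/7 - 1/8 ± ...
= 0.6856
(Full series converges to +ln(2) ≈ +0.6931)

S_66 = 0.6856


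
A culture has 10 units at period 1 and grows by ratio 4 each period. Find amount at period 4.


aₙ = a₁·r^(n-1)
= 10×4^3
= 10×64
= 640

a_4 = 640


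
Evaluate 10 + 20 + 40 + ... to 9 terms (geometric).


Sₙ = 10×(2^9 - 1)/(2 - 1)
= 10×(512 - 1)/1
= 10×511/1
= 5110

S_9 = 5110


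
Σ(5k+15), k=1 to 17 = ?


Σ(5k+15) = 5·Σk + 15·n
= 5·153 + 15·17
= 765 + 255 = 1020

Σ = 1020


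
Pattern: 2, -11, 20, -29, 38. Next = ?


Pattern: alternating sign, magnitude arithmetic (d=9)
Terms: 2, -11, 20, -29, 38
Next term = -47

Next term = -47


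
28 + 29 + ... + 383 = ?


Σₖ₌28^383 k = Σₖ₌₁^383 k − Σₖ₌₁^27 k
= 383·384/2 − 27·28/2
= 73536 − 378 = 73158

Σk = 73158


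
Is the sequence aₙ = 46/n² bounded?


a₁ = 46, a₂ = 46/4, a₃ = 46/9, ...
0 < aₙ ≤ 46 for all n ≥ 1
The sequence IS bounded

Bounded (0 < aₙ ≤ 46)


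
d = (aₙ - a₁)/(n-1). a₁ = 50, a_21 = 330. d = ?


d = (aₙ - a₁)/(n-1)
= (330 - 50)/(21-1)
= 280/20 = 14

d = 14


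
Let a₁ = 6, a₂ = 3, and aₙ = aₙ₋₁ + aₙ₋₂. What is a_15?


Computing iteratively: 6, 3, 9, 12, 21, 33, 54, 87, 141, 228, 369, 597, ...
a_15 = 2529

a_15 = 2529


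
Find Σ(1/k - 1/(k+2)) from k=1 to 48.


Telescoping with gap 2: two head and two tail terms survive.
= (1 + 1/2) - (1/49 + 1/50)
= 3/2 - 1/49 - 1/50 = 1788/1225

Sum = 1788/1225


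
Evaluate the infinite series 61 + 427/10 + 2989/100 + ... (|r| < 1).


S∞ = a₁/(1-r) = 61/(1 - 7/10)
= 61/(3/10)
= 610/3

S∞ = 610/3


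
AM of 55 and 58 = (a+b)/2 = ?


AM = (55 + 58)/2 = 113/2 = 56.5

AM = 56.5


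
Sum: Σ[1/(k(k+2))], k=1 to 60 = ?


1/(k(k+2)) = (1/2)·(1/k - 1/(k+2)) (partial fractions)
Telescoping: Σ = (1/2)·(1 + 1/2 - 1/61 - 1/62) = 2775/3782

Sum = 2775/3782


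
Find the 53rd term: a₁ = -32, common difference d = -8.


aₙ = a₁ + (n-1)d
= -32 + (53-1)×-8
= -32 - 416
= -448

a_53 = -448


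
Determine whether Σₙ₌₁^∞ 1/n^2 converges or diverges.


p-series test: Σ c/n^p converges if p > 1, diverges if p ≤ 1 (constant c > 0 doesn't affect convergence).
p = 2
2 > 1 → CONVERGES

Converges (p = 2 > 1)


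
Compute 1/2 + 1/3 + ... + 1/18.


Σₖ₌2^18 1/k = 1/2 + 1/3 + 1/4 + ... + 1/18
= 10190221/4084080
≈ 2.4951

Sum = 10190221/4084080 ≈ 2.4951


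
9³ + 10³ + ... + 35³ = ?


Σₖ₌9^35 k³ = [35·36/2]² − [8·9/2]²
= 396900 − 1296 = 395604

Σk³ = 395604


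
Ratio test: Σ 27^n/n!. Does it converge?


aₙ = 27^n/n!
a_{n+1}/aₙ = 27^(n+1)/(n+1)! × n!/27^n
= 27/(n+1)
L = lim(n→∞) 27/(n+1) = 0
L < 1 → series CONVERGES

Converges (ratio test: L = 0 < 1)


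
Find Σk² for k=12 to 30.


Σₖ₌12^30 k² = Σₖ₌₁^30 k² − Σₖ₌₁^11 k²
= 30·31·61/6 − 11·12·23/6
= 9455 − 506 = 8949

Σk² = 8949


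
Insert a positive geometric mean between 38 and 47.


GM = √(38×47) = √1786 = 42.2611

GM = 42.2611


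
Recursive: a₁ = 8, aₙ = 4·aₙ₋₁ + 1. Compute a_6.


Computing step by step:
a_1 = 8
a_2 = 33
a_3 = 133
a_4 = 533
a_5 = 2133
a_6 = 8533


a_6 = 8533


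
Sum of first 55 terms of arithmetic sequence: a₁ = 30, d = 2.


aₙ = 30 + (55-1)×2 = 138
Sₙ = n(a₁+aₙ)/2 = 55×(30+138)/2
= 55×168/2 = 4620

S_55 = 4620


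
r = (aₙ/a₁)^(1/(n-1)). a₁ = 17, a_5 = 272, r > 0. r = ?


r^(n-1) = aₙ/a₁
r^4 = 272/17 = 16
r = 16^(1/4)
= ±2; taking r > 0 gives r = 2

r = 2


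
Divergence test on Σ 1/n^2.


lim(n→∞) 1/n^2 = 0
lim aₙ = 0 → nth-term test is INCONCLUSIVE
(Need other tests; this is actually a convergent p-series with p=2 > 1)

Inconclusive (lim aₙ = 0; need another test)


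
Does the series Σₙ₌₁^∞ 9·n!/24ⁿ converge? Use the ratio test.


aₙ = 9·n!/24^n
a_{n+1}/aₙ = (n+1)!/24^(n+1) × 24^n/n!  (constant 9 cancels)
= (n+1)/24
L = lim(n→∞) (n+1)/24 = ∞
L > 1 → series DIVERGES

Diverges (ratio test: L = ∞ > 1)


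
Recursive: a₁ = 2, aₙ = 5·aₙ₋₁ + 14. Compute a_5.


Computing step by step:
a_1 = 2
a_2 = 24
a_3 = 134
a_4 = 684
a_5 = 3434


a_5 = 3434


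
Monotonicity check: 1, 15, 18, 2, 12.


Differences: 14, 3, -16, 10
Difference at position 1 is +14 (> 0) but position 3 is -16 (< 0) — sequence both rises and falls
→ NOT monotonic

Not monotonic


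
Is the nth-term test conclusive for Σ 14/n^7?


lim(n→∞) 14/n^7 = 0
lim aₙ = 0 → nth-term test is INCONCLUSIVE
(Need other tests; this is actually a convergent p-series with p=7 > 1)

Inconclusive (lim aₙ = 0; need another test)


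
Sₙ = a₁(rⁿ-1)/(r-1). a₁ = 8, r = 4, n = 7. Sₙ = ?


Sₙ = 8×(4^7 - 1)/(4 - 1)
= 8×(16384 - 1)/3
= 8×16383/3
= 43688

S_7 = 43688


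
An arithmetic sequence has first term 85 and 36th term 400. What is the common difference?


d = (aₙ - a₁)/(n-1)
= (400 - 85)/(36-1)
= 315/35 = 9

d = 9


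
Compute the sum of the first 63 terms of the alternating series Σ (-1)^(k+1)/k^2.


S = 1 - 1/4 + 1/9 - 1/16 + 1/25 - 1/36 + 1/49 - 1/64 ± ...
= 0.8226
(Full series converges to +π²/12 ≈ +0.8225)

S_63 = 0.8226


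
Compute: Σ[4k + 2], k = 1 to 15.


Σ(4k+2) = 4·Σk + 2·n
= 4·120 + 2·15
= 480 + 30 = 510

Σ = 510


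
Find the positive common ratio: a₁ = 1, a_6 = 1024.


r^(n-1) = aₙ/a₁
r^5 = 1024/1 = 1024
r = 1024^(1/5)
= 4

r = 4


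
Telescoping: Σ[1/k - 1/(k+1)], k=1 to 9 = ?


Telescoping: adjacent terms cancel.
= 1/1 - 1/10
= 1 - 1/10 = 9/10

Sum = 9/10


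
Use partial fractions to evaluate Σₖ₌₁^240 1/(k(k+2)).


1/(k(k+2)) = (1/2)·(1/k - 1/(k+2)) (partial fractions)
Telescoping: Σ = (1/2)·(1 + 1/2 - 1/241 - 1/242) = 21750/29161

Sum = 21750/29161


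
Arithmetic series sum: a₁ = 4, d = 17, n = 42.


aₙ = 4 + (42-1)×17 = 701
Sₙ = n(a₁+aₙ)/2 = 42×(4+701)/2
= 42×705/2 = 14805

S_42 = 14805


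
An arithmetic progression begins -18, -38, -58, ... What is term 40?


aₙ = a₁ + (n-1)d
= -18 + (40-1)×-20
= -18 - 780
= -798

a_40 = -798


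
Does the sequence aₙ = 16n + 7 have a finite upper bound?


aₙ = 16n + 7 → as n→∞, aₙ→∞
No finite upper bound exists
The sequence is UNBOUNDED

Unbounded (aₙ → ∞ as n → ∞)


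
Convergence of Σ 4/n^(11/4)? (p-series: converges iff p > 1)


p-series test: Σ c/n^p converges if p > 1, diverges if p ≤ 1 (constant c > 0 doesn't affect convergence).
p = 11/4
11/4 > 1 → CONVERGES

Converges (p = 11/4 > 1)


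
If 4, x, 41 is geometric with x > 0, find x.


GM = √(4×41) = √164 = 12.8062

GM = 12.8062


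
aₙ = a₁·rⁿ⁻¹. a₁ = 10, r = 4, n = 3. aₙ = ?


aₙ = a₁·r^(n-1)
= 10×4^2
= 10×16
= 160

a_3 = 160


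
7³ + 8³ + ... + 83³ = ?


Σₖ₌7^83 k³ = [83·84/2]² − [6·7/2]²
= 12152196 − 441 = 12151755

Σk³ = 12151755


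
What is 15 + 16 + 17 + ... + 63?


Σₖ₌15^63 k = Σₖ₌₁^63 k − Σₖ₌₁^14 k
= 63·64/2 − 14·15/2
= 2016 − 105 = 1911

Σk = 1911


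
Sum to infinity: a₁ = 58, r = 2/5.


S∞ = a₁/(1-r) = 58/(1 - 2/5)
= 58/(3/5)
= 290/3

S∞ = 290/3


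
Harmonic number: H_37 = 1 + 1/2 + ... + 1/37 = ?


H_37 = 1/1 + 1/2 + 1/3 + ... + 1/37
= 2040798836801833/485721041551200
≈ 4.2016

H_37 = 2040798836801833/485721041551200 ≈ 4.2016


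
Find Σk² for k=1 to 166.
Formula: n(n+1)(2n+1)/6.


n = 166
n(n+1)(2n+1)/6 = 166×167×333/6
= 9231426/6 = 1538571

Σk² = 1538571


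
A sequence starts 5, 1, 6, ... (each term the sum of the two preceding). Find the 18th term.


Computing iteratively: 5, 1, 6, 7, 13, 20, 33, 53, 86, 139, 225, 364, ...
a_18 = 6532

a_18 = 6532


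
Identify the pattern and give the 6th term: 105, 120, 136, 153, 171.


Pattern: triangular numbers: n(n+1)/2
Terms: 105, 120, 136, 153, 171
Next term = 190

Next term = 190
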